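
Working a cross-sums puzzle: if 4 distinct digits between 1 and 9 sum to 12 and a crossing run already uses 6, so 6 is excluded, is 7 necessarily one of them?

The only way to make 12 from 4 distinct digits under that restriction is {1,2,4,5}, which does not contain 7.

No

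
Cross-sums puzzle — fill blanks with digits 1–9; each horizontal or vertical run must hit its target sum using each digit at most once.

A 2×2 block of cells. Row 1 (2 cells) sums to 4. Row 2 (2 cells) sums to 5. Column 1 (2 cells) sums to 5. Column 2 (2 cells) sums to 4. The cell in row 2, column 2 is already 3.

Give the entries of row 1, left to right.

3, 1

4 in 2 cells must be {1,3}.
(1,2) = 4 − 3 = 1 completes the 4 down.
(2,1) = 5 − 3 = 2 completes the 5 across.
(1,1) = 4 − 1 = 3 completes the 4 across.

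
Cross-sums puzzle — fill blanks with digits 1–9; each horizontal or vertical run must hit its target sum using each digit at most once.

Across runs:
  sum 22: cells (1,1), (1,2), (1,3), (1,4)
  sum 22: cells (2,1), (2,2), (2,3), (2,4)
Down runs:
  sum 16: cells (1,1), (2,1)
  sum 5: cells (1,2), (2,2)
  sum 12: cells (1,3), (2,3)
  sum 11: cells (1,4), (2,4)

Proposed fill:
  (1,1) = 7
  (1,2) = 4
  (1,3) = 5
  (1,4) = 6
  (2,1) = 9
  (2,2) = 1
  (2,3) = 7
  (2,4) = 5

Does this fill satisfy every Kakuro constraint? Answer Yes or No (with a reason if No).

Yes

Across: 7+4+5+6=22; 9+1+7+5=22. Down: 7+9=16; 4+1=5; 5+7=12; 6+5=11. No digit repeats within any run.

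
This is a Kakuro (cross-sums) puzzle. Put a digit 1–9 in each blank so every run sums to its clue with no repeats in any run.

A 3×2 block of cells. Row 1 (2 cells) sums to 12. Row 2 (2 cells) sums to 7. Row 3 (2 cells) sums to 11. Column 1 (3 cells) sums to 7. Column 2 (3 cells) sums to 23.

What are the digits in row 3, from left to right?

7 in 3 cells must be {1,2,4}; 23 in 3 cells must be {6,8,9}.
The 12 across and the 7 down share only 4, so (1,1) = 4.
(1,2) = 12 − 4 = 8 completes the 12 across.
Given what's placed, (2,2) must be 6 to fit the 7 across and 23 down.
(3,1) = 2: the only remaining digit allowed by both the 11 across and the 7 down.
(3,2) = 11 − 2 = 9 completes the 11 across.
(2,1) = 7 − 6 = 1 completes the 7 across.

2, 9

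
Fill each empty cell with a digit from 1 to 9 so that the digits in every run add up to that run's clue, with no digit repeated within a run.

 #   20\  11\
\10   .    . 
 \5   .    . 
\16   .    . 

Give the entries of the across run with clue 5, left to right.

4 1

16 in 2 cells must be {7,9}.
The 16 across and the 11 down share only 7, so R3C2 = 7.
R3C1 = 16 − 7 = 9 completes the 16 across.
Nothing is forced directly, so branch on R1C2, whose candidates are 1 or 3. If R1C2 = 1: then R1C1 would have to be in {9} for the 10 across but in {3,4,5,6,7,8} for the 20 down — contradiction. So R1C2 = 3.
R1C1 = 10 − 3 = 7 completes the 10 across.
R2C1 = 20 − 16 = 4 completes the 20 down.
R2C2 = 5 − 4 = 1 completes the 5 across.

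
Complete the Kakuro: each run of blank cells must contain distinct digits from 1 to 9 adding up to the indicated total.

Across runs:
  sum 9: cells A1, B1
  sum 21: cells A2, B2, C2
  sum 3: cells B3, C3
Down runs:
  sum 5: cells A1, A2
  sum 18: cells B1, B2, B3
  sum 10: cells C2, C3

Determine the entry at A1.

1

3 in 2 cells must be {1,2}.
The 21 across and the 5 down share only 4, so A2 = 4.
A1 = 5 − 4 = 1 completes the 5 down.
B1 = 9 − 1 = 8 completes the 9 across.
B2 = 9: the only remaining digit allowed by both the 21 across and the 18 down.
C2 = 21 − 13 = 8 completes the 21 across.
B3 = 18 − 17 = 1 completes the 18 down.
C3 = 3 − 1 = 2 completes the 3 across.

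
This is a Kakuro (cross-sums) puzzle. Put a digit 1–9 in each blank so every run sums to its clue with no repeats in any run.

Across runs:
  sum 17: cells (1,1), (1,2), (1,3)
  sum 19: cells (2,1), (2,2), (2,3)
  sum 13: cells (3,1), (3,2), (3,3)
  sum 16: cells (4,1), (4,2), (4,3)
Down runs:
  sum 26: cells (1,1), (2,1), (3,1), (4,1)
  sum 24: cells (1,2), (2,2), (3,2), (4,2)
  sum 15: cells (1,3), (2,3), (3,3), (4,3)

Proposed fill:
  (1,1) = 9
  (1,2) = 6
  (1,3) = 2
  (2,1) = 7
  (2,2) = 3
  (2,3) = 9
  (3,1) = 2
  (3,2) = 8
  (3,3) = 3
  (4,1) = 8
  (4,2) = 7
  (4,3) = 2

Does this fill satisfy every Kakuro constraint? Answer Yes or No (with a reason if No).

No — the across run (4,1)–(4,3) sums to 17, not 16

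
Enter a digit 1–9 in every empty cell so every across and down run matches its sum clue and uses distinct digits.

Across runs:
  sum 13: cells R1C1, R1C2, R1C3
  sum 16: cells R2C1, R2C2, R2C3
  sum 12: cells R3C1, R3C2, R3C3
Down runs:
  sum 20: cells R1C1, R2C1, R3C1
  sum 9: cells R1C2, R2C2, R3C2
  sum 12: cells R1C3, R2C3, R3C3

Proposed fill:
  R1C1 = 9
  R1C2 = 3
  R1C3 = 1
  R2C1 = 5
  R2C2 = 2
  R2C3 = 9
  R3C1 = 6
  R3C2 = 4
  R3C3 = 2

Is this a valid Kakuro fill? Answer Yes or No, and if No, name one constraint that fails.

Yes

Across: 9+3+1=13; 5+2+9=16; 6+4+2=12. Down: 9+5+6=20; 3+2+4=9; 1+9+2=12. No digit repeats within any run.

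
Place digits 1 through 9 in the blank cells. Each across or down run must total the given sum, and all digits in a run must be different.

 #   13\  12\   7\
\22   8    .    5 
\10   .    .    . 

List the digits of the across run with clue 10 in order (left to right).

5 3 2

R1C2 = 22 − 13 = 9 completes the 22 across.
R2C1 = 13 − 8 = 5 completes the 13 down.
R2C2 = 12 − 9 = 3 completes the 12 down.
R2C3 = 10 − 8 = 2 completes the 10 across.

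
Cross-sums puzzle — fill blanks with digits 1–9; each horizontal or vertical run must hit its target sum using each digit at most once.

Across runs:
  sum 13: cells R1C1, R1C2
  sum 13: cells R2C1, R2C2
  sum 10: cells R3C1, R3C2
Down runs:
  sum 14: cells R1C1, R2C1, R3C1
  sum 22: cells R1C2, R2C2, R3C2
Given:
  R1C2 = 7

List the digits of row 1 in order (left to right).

R1C1 = 13 − 7 = 6 completes the 13 across.
Nothing is forced directly, so branch on R2C1, whose candidates are 5 or 7. If R2C1 = 5: then R2C2 would have to be in {8} for the 13 across but in {6,9} for the 22 down — contradiction. So R2C1 = 7.
R2C2 = 13 − 7 = 6 completes the 13 across.
R3C1 = 14 − 13 = 1 completes the 14 down.
R3C2 = 10 − 1 = 9 completes the 10 across.

6 7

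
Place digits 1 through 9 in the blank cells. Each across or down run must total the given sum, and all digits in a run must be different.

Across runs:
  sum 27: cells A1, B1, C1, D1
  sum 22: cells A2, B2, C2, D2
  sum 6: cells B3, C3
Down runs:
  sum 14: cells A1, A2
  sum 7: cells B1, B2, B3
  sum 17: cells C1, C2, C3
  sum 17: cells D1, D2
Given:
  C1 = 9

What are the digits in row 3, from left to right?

1 5

7 in 3 cells must be {1,2,4}; 17 in 2 cells must be {8,9}.
Given what's placed, B1 must be 4 to fit the 27 across and 7 down.
D1 = 8: the only remaining digit allowed by both the 27 across and the 17 down.
D2 = 17 − 8 = 9 completes the 17 down.
A1 = 27 − 21 = 6 completes the 27 across.
A2 = 14 − 6 = 8 completes the 14 down.
Nothing is forced directly, so branch on B2, whose candidates are 1 or 2. If B2 = 1: then C2 would have to be in {4} for the 22 across but in {1,2,3,5,6,7} for the 17 down — contradiction. So B2 = 2.
C2 = 22 − 19 = 3 completes the 22 across.
B3 = 7 − 6 = 1 completes the 7 down.
C3 = 6 − 1 = 5 completes the 6 across.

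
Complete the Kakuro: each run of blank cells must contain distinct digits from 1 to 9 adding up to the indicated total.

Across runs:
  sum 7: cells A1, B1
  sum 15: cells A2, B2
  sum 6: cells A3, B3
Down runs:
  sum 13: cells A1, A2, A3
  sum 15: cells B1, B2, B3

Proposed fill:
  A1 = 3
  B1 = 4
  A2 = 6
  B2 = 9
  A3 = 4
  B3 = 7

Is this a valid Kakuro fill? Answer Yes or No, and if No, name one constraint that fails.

No — the across run A3–B3 sums to 11, not 6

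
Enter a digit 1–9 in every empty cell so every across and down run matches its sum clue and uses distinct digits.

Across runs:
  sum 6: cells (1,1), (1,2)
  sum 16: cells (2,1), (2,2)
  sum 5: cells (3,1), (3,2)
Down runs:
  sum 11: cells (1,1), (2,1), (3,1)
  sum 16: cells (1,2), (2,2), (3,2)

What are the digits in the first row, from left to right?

16 in 2 cells must be {7,9}.
The 16 across and the 11 down share only 7, so (2,1) = 7.
(2,2) = 16 − 7 = 9 completes the 16 across.
Given what's placed, (1,1) must be 1 to fit the 6 across and 11 down.
(1,2) = 6 − 1 = 5 completes the 6 across.
(3,1) = 11 − 8 = 3 completes the 11 down.
(3,2) = 5 − 3 = 2 completes the 5 across.

1, 5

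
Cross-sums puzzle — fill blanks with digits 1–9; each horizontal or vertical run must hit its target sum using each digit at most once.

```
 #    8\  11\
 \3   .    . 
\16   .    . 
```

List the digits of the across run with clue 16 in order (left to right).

3 in 2 cells must be {1,2}; 16 in 2 cells must be {7,9}.
The 3 across and the 11 down share only 2, so R1C2 = 2.
The 16 across and the 8 down share only 7, so R2C1 = 7.
R2C2 = 16 − 7 = 9 completes the 16 across.
R1C1 = 3 − 2 = 1 completes the 3 across.

7 9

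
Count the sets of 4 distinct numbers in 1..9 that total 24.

8

4 distinct digits from 1–9 sum between 10 and 30.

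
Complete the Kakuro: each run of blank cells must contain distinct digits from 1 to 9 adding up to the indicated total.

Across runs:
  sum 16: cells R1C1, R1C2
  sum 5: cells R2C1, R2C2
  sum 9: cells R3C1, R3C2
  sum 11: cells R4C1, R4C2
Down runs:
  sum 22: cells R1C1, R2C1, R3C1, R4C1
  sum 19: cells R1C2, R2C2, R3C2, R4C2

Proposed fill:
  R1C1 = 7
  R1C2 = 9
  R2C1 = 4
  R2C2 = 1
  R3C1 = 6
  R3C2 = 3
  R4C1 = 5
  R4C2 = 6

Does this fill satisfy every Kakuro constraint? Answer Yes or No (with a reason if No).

Yes

Across: 7+9=16; 4+1=5; 6+3=9; 5+6=11. Down: 7+4+6+5=22; 9+1+3+6=19. No digit repeats within any run.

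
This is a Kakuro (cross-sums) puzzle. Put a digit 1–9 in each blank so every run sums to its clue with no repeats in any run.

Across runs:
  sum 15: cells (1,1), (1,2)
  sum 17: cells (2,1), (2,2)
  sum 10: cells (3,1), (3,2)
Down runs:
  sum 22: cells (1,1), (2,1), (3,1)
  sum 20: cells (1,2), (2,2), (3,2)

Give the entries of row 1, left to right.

6 9

17 in 2 cells must be {8,9}.
Nothing is forced directly, so branch on (2,2), whose candidates are 8 or 9. If (2,2) = 9: that forces (2,1) = 8, (3,1) = 9, after which (3,2) would have to be in {1} for the 10 across but in {3,4,5,6,7,8} for the 20 down — contradiction. So (2,2) = 8.
(2,1) = 17 − 8 = 9 completes the 17 across.
Nothing is forced directly, so branch on (1,2), whose candidates are 7 or 9. If (1,2) = 7: that forces (1,1) = 8, after which (3,1) would have to be in {1,2,3,4,6,7,8,9} for the 10 across but in {5} for the 22 down — contradiction. So (1,2) = 9.
(1,1) = 15 − 9 = 6 completes the 15 across.
(3,1) = 22 − 15 = 7 completes the 22 down.
(3,2) = 10 − 7 = 3 completes the 10 across.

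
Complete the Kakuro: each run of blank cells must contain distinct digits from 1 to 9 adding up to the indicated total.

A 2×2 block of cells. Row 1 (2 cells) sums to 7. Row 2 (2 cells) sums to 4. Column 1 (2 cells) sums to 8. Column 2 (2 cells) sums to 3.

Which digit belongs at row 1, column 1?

4 in 2 cells must be {1,3}; 3 in 2 cells must be {1,2}.
The 4 across and the 3 down share only 1, so (2,2) = 1.
(1,2) = 3 − 1 = 2 completes the 3 down.
(2,1) = 4 − 1 = 3 completes the 4 across.
(1,1) = 7 − 2 = 5 completes the 7 across.

5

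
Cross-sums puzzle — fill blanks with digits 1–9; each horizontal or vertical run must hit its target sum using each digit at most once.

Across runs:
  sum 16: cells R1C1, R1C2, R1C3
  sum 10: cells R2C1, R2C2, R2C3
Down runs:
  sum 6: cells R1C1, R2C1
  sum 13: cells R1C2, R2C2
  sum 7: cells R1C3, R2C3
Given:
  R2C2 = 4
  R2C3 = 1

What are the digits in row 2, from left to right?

5 4 1

R1C2 = 13 − 4 = 9 completes the 13 down.
R1C3 = 7 − 1 = 6 completes the 7 down.
R2C1 = 10 − 5 = 5 completes the 10 across.
R1C1 = 16 − 15 = 1 completes the 16 across.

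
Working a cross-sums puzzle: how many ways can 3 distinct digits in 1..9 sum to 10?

4

3 distinct digits from 1–9 sum between 6 and 24.
Enumerating: {1,2,7}, {1,3,6}, {1,4,5}, {2,3,5}.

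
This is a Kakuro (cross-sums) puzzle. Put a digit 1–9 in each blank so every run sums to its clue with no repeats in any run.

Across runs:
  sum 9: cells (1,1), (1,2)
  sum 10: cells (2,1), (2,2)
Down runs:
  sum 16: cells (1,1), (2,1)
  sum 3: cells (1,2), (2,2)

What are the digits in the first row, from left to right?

7, 2

16 in 2 cells must be {7,9}; 3 in 2 cells must be {1,2}.
The 9 across and the 16 down share only 7, so (1,1) = 7.
(1,2) = 9 − 7 = 2 completes the 9 across.
(2,1) = 16 − 7 = 9 completes the 16 down.
(2,2) = 10 − 9 = 1 completes the 10 across.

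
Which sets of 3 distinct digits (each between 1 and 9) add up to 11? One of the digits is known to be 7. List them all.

{1,3,7}

3 distinct digits from 1–9 sum between 6 and 24.
Keeping only sets containing 7.
Only one set works: {1,3,7}.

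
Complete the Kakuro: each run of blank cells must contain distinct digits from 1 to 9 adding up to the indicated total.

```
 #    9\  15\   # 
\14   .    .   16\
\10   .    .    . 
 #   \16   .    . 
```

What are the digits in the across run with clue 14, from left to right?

8, 6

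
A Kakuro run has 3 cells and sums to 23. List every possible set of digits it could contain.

{6,8,9}

3 distinct digits from 1–9 sum between 6 and 24.
Only one set works: {6,8,9}.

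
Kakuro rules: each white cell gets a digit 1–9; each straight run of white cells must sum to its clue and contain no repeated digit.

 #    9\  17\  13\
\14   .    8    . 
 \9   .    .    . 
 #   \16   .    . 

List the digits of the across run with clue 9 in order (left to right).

4 2 3

16 in 2 cells must be {7,9}.
R3C2 = 7: the only remaining digit allowed by both the 16 across and the 17 down.
R3C3 = 16 − 7 = 9 completes the 16 across.
R1C3 = 1: the only remaining digit allowed by both the 14 across and the 13 down.
R2C2 = 17 − 15 = 2 completes the 17 down.
R2C3 = 13 − 10 = 3 completes the 13 down.
R1C1 = 14 − 9 = 5 completes the 14 across.
R2C1 = 9 − 5 = 4 completes the 9 across.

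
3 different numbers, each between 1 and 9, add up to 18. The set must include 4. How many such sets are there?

3 distinct digits from 1–9 sum between 6 and 24.
Keeping only sets containing 4.
Enumerating: {4,5,9}, {4,6,8}.

2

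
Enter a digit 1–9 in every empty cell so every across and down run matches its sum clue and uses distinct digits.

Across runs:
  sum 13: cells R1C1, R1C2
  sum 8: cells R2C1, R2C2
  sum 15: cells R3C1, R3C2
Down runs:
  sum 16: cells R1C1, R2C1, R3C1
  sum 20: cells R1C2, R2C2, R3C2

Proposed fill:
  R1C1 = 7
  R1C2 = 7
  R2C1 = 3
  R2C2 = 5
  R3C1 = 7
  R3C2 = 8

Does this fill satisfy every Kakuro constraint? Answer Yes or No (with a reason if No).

No — the down run R1C1–R3C1 sums to 17, not 16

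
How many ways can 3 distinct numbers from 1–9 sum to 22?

2

3 distinct digits from 1–9 sum between 6 and 24.
Enumerating: {5,8,9}, {6,7,9}.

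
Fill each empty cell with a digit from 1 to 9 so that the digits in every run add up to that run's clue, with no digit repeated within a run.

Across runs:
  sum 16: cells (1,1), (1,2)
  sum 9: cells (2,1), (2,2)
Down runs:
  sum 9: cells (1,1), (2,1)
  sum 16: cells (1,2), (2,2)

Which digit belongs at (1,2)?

9

16 in 2 cells must be {7,9}.
The 16 across and the 9 down share only 7, so (1,1) = 7.
(1,2) = 16 − 7 = 9 completes the 16 across.
(2,1) = 9 − 7 = 2 completes the 9 down.
(2,2) = 9 − 2 = 7 completes the 9 across.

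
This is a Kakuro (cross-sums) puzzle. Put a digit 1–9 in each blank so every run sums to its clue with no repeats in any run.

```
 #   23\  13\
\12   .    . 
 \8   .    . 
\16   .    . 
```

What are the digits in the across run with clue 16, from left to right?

9, 7

16 in 2 cells must be {7,9}; 23 in 3 cells must be {6,8,9}.
The 8 across and the 23 down share only 6, so R2C1 = 6.
R2C2 = 8 − 6 = 2 completes the 8 across.
Given what's placed, R3C1 must be 9 to fit the 16 across and 23 down.
R3C2 = 16 − 9 = 7 completes the 16 across.
R1C1 = 23 − 15 = 8 completes the 23 down.
R1C2 = 12 − 8 = 4 completes the 12 across.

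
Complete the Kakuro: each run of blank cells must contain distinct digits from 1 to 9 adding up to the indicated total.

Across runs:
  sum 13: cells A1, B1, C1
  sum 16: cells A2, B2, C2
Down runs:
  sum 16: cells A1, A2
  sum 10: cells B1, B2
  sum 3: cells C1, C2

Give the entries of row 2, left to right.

9 6 1

16 in 2 cells must be {7,9}; 3 in 2 cells must be {1,2}.
Nothing is forced directly, so branch on A1, whose candidates are 7 or 9. If A1 = 9: that forces C1 = 1, A2 = 7, after which C2 would have to be in {1,3,4,5,6,8} for the 16 across but in {2} for the 3 down — contradiction. So A1 = 7.
A2 = 16 − 7 = 9 completes the 16 down.
Nothing is forced directly, so branch on C1, whose candidates are 1 or 2. If C1 = 1: then B1 would have to be in {5} for the 13 across but in {1,2,3,4,6,7,8,9} for the 10 down — contradiction. So C1 = 2.
B1 = 13 − 9 = 4 completes the 13 across.
B2 = 10 − 4 = 6 completes the 10 down.
C2 = 16 − 15 = 1 completes the 16 across.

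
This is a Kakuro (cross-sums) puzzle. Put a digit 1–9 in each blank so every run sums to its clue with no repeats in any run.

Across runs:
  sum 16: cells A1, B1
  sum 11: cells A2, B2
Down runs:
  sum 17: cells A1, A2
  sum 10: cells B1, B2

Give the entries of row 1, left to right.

9, 7

16 in 2 cells must be {7,9}; 17 in 2 cells must be {8,9}.
The 16 across and the 17 down share only 9, so A1 = 9.
B1 = 16 − 9 = 7 completes the 16 across.
A2 = 17 − 9 = 8 completes the 17 down.
B2 = 11 − 8 = 3 completes the 11 across.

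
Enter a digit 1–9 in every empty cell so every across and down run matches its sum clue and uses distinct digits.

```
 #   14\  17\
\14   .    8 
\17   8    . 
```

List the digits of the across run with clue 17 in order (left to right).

8, 9

17 in 2 cells must be {8,9}.
R1C1 = 14 − 8 = 6 completes the 14 across.
R2C2 = 17 − 8 = 9 completes the 17 across.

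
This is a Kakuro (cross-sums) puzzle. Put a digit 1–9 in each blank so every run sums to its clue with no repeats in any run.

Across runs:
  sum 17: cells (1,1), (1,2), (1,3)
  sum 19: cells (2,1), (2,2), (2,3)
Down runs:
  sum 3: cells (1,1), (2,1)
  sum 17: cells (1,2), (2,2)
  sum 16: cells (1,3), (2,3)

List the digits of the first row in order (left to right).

1 9 7

3 in 2 cells must be {1,2}; 17 in 2 cells must be {8,9}; 16 in 2 cells must be {7,9}.
The 19 across and the 3 down share only 2, so (2,1) = 2.
Given what's placed, (2,3) must be 9 to fit the 19 across and 16 down.
(1,1) = 3 − 2 = 1 completes the 3 down.
(1,2) = 9: the only remaining digit allowed by both the 17 across and the 17 down.
(1,3) = 17 − 10 = 7 completes the 17 across.
(2,2) = 19 − 11 = 8 completes the 19 across.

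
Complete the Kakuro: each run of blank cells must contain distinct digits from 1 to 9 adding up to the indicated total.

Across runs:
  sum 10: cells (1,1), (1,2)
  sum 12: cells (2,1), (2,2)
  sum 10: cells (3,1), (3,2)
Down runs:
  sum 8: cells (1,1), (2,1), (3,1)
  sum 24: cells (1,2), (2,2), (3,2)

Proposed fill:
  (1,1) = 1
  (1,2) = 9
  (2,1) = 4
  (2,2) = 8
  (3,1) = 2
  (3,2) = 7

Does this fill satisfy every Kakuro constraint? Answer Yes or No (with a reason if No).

No — the down run (1,1)–(3,1) sums to 7, not 8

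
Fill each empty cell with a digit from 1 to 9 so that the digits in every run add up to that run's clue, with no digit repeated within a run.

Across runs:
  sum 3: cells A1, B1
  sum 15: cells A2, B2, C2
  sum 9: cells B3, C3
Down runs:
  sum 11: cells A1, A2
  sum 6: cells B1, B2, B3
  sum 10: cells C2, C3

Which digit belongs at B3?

3 in 2 cells must be {1,2}; 6 in 3 cells must be {1,2,3}.
The 3 across and the 11 down share only 2, so A1 = 2.
B1 = 3 − 2 = 1 completes the 3 across.
A2 = 11 − 2 = 9 completes the 11 down.
B2 = 2: the only remaining digit allowed by both the 15 across and the 6 down.
C2 = 15 − 11 = 4 completes the 15 across.
B3 = 6 − 3 = 3 completes the 6 down.
C3 = 9 − 3 = 6 completes the 9 across.

3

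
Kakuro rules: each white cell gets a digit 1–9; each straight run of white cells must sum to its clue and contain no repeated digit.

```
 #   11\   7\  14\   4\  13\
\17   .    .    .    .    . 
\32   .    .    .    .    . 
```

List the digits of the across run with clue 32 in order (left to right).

8 5 9 3 7

4 in 2 cells must be {1,3}.
Only 3 fits R2C4 under both its across sum 32 and down sum 4.
R1C4 = 4 − 3 = 1 completes the 4 down.
Given what's placed, R2C2 must be 5 to fit the 32 across and 7 down.
R1C2 = 7 − 5 = 2 completes the 7 down.
No cell is forced outright now. R1C3 can only be 5 or 6 (the digits allowed by both its 17 across and its 14 down). If R1C3 = 6: that forces R1C5 = 5, R2C3 = 8, after which R2C5 would have to be in {7,9} for the 32 across but in {8} for the 13 down — contradiction. So R1C3 = 5.
Given what's placed, R1C5 must be 6 to fit the 17 across and 13 down.
R2C3 = 14 − 5 = 9 completes the 14 down.
R2C5 = 13 − 6 = 7 completes the 13 down.
R1C1 = 17 − 14 = 3 completes the 17 across.
R2C1 = 32 − 24 = 8 completes the 32 across.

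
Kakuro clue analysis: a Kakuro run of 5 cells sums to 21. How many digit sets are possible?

8

5 distinct digits from 1–9 sum between 15 and 35.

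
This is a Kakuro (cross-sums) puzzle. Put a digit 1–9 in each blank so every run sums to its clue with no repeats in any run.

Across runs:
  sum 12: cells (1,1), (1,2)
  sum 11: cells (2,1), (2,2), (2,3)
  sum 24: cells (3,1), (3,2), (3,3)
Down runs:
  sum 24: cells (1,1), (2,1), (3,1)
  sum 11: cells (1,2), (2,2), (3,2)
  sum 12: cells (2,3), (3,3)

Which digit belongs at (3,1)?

24 in 3 cells must be {7,8,9}.
Nothing is forced directly, so branch on (2,1), whose candidates are 7 or 8. If (2,1) = 8: then (2,3) would have to be in {1,2} for the 11 across but in {3,4,5,7,8,9} for the 12 down — contradiction. So (2,1) = 7.
Given what's placed, (2,3) must be 3 to fit the 11 across and 12 down.
(3,3) = 12 − 3 = 9 completes the 12 down.
(2,2) = 11 − 10 = 1 completes the 11 across.
(3,1) = 8: the only remaining digit allowed by both the 24 across and the 24 down.

8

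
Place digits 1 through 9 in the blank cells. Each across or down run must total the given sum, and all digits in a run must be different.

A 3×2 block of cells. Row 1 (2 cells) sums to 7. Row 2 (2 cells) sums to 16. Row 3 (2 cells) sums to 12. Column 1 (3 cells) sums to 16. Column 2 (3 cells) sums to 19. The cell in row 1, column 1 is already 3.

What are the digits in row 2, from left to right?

16 in 2 cells must be {7,9}.
(1,2) = 7 − 3 = 4 completes the 7 across.
No cell is forced outright now. (2,1) can only be 7 or 9 (the digits allowed by both its 16 across and its 16 down). If (2,1) = 7: that forces (2,2) = 9, after which (3,1) would have to be in {3,4,5,7,8,9} for the 12 across but in {6} for the 16 down — contradiction. So (2,1) = 9.
(2,2) = 16 − 9 = 7 completes the 16 across.
(3,1) = 16 − 12 = 4 completes the 16 down.
(3,2) = 12 − 4 = 8 completes the 12 across.

9, 7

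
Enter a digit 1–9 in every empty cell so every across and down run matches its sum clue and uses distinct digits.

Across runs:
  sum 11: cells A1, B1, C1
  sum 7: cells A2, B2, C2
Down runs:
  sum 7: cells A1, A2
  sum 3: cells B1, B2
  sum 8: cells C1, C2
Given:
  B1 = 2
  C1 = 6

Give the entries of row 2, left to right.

4 1 2

7 in 3 cells must be {1,2,4}; 3 in 2 cells must be {1,2}.
A1 = 11 − 8 = 3 completes the 11 across.
A2 = 7 − 3 = 4 completes the 7 down.
B2 = 3 − 2 = 1 completes the 3 down.
C2 = 7 − 5 = 2 completes the 7 across.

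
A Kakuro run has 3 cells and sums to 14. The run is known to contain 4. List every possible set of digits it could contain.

3 distinct digits from 1–9 sum between 6 and 24.
Keeping only sets containing 4.

{1,4,9}; {2,4,8}; {3,4,7}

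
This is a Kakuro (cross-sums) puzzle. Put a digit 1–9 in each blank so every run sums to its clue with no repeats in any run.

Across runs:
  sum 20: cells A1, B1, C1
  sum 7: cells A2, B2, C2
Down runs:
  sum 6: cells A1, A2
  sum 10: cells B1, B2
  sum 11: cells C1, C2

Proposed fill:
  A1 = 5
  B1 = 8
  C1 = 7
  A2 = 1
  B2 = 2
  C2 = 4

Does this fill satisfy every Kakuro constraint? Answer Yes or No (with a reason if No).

Yes

Across: 5+8+7=20; 1+2+4=7. Down: 5+1=6; 8+2=10; 7+4=11. No digit repeats within any run.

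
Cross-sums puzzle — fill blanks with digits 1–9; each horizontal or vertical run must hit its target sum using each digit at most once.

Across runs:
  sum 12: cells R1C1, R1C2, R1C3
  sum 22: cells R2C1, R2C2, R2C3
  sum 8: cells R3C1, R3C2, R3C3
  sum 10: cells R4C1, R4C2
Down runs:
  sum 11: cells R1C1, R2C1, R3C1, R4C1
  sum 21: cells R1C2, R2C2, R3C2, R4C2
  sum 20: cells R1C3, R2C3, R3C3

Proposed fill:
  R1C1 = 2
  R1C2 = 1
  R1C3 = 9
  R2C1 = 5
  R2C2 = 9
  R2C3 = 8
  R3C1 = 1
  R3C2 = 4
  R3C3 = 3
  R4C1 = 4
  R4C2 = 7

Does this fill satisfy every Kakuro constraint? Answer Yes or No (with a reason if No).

No — the down run R1C1–R4C1 sums to 12, not 11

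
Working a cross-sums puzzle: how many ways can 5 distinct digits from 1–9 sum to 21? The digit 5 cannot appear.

4

5 distinct digits from 1–9 sum between 15 and 35.
Dropping sets that contain 5.
Enumerating: {1,2,3,6,9}, {1,2,3,7,8}, {1,2,4,6,8}, {1,3,4,6,7}.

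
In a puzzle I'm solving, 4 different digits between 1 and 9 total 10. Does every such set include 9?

The only way to make 10 from 4 distinct digits is {1,2,3,4}, which does not contain 9.

No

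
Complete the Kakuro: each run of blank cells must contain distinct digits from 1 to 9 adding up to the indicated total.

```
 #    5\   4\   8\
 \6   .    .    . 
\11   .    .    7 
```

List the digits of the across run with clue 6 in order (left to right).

2 3 1

6 in 3 cells must be {1,2,3}; 4 in 2 cells must be {1,3}.
R1C3 = 8 − 7 = 1 completes the 8 down.
Given what's placed, R1C2 must be 3 to fit the 6 across and 4 down.
R2C2 = 4 − 3 = 1 completes the 4 down.
R1C1 = 6 − 4 = 2 completes the 6 across.
R2C1 = 11 − 8 = 3 completes the 11 across.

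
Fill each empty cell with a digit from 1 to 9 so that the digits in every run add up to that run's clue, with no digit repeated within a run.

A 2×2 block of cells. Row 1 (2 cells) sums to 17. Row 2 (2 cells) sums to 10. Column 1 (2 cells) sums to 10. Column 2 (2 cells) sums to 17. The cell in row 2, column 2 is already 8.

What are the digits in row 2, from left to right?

2 8

17 in 2 cells must be {8,9}.
(1,2) = 17 − 8 = 9 completes the 17 down.
(2,1) = 10 − 8 = 2 completes the 10 across.
(1,1) = 17 − 9 = 8 completes the 17 across.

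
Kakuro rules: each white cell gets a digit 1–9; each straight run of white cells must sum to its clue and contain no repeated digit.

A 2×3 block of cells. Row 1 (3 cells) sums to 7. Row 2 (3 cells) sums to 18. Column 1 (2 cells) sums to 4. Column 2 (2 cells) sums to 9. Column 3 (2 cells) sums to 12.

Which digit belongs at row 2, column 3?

8

7 in 3 cells must be {1,2,4}; 4 in 2 cells must be {1,3}.
The 7 across and the 4 down share only 1, so (1,1) = 1.
Given what's placed, (1,3) must be 4 to fit the 7 across and 12 down.
(2,1) = 4 − 1 = 3 completes the 4 down.
(2,3) = 12 − 4 = 8 completes the 12 down.
(1,2) = 7 − 5 = 2 completes the 7 across.
(2,2) = 18 − 11 = 7 completes the 18 across.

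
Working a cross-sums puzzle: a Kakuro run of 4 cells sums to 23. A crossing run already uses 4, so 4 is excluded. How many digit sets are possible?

6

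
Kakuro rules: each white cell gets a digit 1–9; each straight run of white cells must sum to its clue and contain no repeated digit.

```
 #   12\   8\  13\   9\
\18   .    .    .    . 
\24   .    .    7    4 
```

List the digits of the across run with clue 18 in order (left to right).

R1C3 = 13 − 7 = 6 completes the 13 down.
R1C4 = 9 − 4 = 5 completes the 9 down.
Given what's placed, R2C2 must be 5 to fit the 24 across and 8 down.
R1C2 = 8 − 5 = 3 completes the 8 down.
R2C1 = 24 − 16 = 8 completes the 24 across.
R1C1 = 18 − 14 = 4 completes the 18 across.

4 3 6 5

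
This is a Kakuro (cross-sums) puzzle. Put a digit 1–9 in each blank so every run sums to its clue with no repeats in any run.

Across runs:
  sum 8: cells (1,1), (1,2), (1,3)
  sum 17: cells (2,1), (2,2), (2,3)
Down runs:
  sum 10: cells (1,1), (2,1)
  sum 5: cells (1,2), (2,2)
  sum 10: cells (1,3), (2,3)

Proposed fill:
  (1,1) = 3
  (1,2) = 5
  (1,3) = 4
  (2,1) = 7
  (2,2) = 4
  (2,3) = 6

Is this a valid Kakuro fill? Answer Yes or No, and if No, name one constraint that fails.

No — the down run (1,2)–(2,2) sums to 9, not 5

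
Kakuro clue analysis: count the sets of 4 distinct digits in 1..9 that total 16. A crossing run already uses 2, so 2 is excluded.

4 distinct digits from 1–9 sum between 10 and 30.
Dropping sets that contain 2.
Enumerating: {1,3,4,8}, {1,3,5,7}, {1,4,5,6}.

3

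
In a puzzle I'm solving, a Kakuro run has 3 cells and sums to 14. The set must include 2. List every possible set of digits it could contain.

3 distinct digits from 1–9 sum between 6 and 24.
Keeping only sets containing 2.

{2,3,9}; {2,4,8}; {2,5,7}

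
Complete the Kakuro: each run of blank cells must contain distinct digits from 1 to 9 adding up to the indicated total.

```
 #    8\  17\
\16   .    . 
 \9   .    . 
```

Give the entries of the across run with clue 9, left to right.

16 in 2 cells must be {7,9}; 17 in 2 cells must be {8,9}.
The 16 across and the 8 down share only 7, so R1C1 = 7.
R1C2 = 16 − 7 = 9 completes the 16 across.
R2C1 = 8 − 7 = 1 completes the 8 down.
R2C2 = 9 − 1 = 8 completes the 9 across.

1 8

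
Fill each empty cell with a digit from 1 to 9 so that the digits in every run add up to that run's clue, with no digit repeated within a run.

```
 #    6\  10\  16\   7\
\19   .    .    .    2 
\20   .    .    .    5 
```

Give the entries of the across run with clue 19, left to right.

16 in 2 cells must be {7,9}.
No cell is forced outright now. R1C3 can only be 7 or 9 (the digits allowed by both its 19 across and its 16 down). If R1C3 = 9: that forces R2C3 = 7, R2C1 = 2, R2C2 = 6, after which R1C1 would have to be in {1,3,5,7} for the 19 across but in {4} for the 6 down — contradiction. So R1C3 = 7.
R2C3 = 16 − 7 = 9 completes the 16 down.
Nothing is forced directly, so branch on R2C1, whose candidates are 2 or 4. If R2C1 = 4: then R1C1 would have to be in {1,4,6,9} for the 19 across but in {2} for the 6 down — contradiction. So R2C1 = 2.
R1C1 = 6 − 2 = 4 completes the 6 down.
R1C2 = 19 − 13 = 6 completes the 19 across.
R2C2 = 20 − 16 = 4 completes the 20 across.

4, 6, 7, 2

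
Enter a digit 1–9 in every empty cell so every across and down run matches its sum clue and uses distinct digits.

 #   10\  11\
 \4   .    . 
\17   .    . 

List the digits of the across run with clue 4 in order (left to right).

1 3

4 in 2 cells must be {1,3}; 17 in 2 cells must be {8,9}.
The 4 across and the 11 down share only 3, so R1C2 = 3.
R2C2 = 11 − 3 = 8 completes the 11 down.
R1C1 = 4 − 3 = 1 completes the 4 across.
R2C1 = 17 − 8 = 9 completes the 17 across.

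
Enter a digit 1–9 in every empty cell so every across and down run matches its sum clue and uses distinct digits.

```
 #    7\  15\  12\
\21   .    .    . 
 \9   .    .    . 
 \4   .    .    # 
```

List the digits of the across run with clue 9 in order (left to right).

4 in 2 cells must be {1,3}; 7 in 3 cells must be {1,2,4}.
Only 4 fits R1C1 under both its across sum 21 and down sum 7.
Given what's placed, R3C1 must be 1 to fit the 4 across and 7 down.
R3C2 = 4 − 1 = 3 completes the 4 across.
R1C2 = 8: the only remaining digit allowed by both the 21 across and the 15 down.
R1C3 = 21 − 12 = 9 completes the 21 across.
R2C1 = 7 − 5 = 2 completes the 7 down.
R2C2 = 15 − 11 = 4 completes the 15 down.
R2C3 = 9 − 6 = 3 completes the 9 across.

2 4 3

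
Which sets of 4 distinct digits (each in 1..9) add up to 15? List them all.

4 distinct digits from 1–9 sum between 10 and 30.

{1,2,3,9}; {1,2,4,8}; {1,2,5,7}; {1,3,4,7}; {1,3,5,6}; {2,3,4,6}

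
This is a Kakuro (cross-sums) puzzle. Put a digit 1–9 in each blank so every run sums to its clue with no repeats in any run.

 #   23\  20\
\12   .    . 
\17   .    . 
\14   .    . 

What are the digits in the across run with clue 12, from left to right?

9, 3

17 in 2 cells must be {8,9}; 23 in 3 cells must be {6,8,9}.
Nothing is forced directly, so branch on R1C1, whose candidates are 8 or 9. If R1C1 = 8: that forces R1C2 = 4, R2C1 = 9, after which R2C2 would have to be in {8} for the 17 across but in {7,9} for the 20 down — contradiction. So R1C1 = 9.
R1C2 = 12 − 9 = 3 completes the 12 across.
Given what's placed, R2C1 must be 8 to fit the 17 across and 23 down.
R2C2 = 17 − 8 = 9 completes the 17 across.
R3C1 = 23 − 17 = 6 completes the 23 down.
R3C2 = 14 − 6 = 8 completes the 14 across.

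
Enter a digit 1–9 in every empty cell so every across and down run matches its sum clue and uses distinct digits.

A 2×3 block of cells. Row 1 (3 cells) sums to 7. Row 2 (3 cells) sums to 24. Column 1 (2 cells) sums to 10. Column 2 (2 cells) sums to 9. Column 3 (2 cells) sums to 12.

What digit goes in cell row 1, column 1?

7 in 3 cells must be {1,2,4}; 24 in 3 cells must be {7,8,9}.
The 7 across and the 12 down share only 4, so (1,3) = 4.
(2,3) = 12 − 4 = 8 completes the 12 down.
Given what's placed, (2,2) must be 7 to fit the 24 across and 9 down.
(1,2) = 9 − 7 = 2 completes the 9 down.
(2,1) = 24 − 15 = 9 completes the 24 across.
(1,1) = 7 − 6 = 1 completes the 7 across.

1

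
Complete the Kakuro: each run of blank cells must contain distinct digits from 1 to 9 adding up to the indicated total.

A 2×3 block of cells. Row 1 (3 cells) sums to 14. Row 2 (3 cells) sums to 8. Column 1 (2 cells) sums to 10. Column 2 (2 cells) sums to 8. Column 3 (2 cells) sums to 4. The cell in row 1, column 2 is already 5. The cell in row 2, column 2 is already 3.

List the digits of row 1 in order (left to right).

4 in 2 cells must be {1,3}.
Given what's placed, (2,3) must be 1 to fit the 8 across and 4 down.
(1,3) = 4 − 1 = 3 completes the 4 down.
(2,1) = 8 − 4 = 4 completes the 8 across.
(1,1) = 14 − 8 = 6 completes the 14 across.

6 5 3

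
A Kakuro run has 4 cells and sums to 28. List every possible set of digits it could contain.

4 distinct digits from 1–9 sum between 10 and 30.

{4,7,8,9}; {5,6,8,9}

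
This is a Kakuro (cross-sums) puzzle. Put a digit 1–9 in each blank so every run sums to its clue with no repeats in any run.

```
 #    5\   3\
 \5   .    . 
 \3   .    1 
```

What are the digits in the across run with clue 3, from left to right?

2 1

3 in 2 cells must be {1,2}.
R1C2 = 3 − 1 = 2 completes the 3 down.
R2C1 = 3 − 1 = 2 completes the 3 across.
R1C1 = 5 − 2 = 3 completes the 5 across.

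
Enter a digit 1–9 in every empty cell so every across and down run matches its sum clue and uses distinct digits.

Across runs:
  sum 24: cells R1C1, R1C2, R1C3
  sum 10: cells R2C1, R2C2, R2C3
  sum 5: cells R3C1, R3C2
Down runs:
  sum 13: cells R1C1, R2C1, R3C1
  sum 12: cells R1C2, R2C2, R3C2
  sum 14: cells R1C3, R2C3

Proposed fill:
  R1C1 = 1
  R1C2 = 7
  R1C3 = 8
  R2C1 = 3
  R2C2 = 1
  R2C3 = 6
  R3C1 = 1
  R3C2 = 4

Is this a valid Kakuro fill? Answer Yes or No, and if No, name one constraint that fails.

No — the across run R1C1–R1C3 sums to 16, not 24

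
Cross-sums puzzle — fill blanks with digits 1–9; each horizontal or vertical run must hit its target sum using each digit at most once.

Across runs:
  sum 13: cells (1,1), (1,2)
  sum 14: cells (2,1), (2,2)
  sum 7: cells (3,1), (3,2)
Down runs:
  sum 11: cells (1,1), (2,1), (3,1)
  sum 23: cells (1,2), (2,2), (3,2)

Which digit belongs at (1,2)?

23 in 3 cells must be {6,8,9}.
The 7 across and the 23 down share only 6, so (3,2) = 6.
(3,1) = 7 − 6 = 1 completes the 7 across.
Nothing is forced directly, so branch on (1,2), whose candidates are 8 or 9. If (1,2) = 8: then (1,1) would have to be in {5} for the 13 across but in {2,3,4,6,7,8} for the 11 down — contradiction. So (1,2) = 9.
(1,1) = 13 − 9 = 4 completes the 13 across.
(2,1) = 11 − 5 = 6 completes the 11 down.
(2,2) = 14 − 6 = 8 completes the 14 across.

9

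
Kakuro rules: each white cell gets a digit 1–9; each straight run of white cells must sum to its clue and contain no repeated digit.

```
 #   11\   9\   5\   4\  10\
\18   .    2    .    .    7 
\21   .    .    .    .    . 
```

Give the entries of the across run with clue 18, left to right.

5 2 1 3 7

4 in 2 cells must be {1,3}.
R2C2 = 9 − 2 = 7 completes the 9 down.
R2C5 = 10 − 7 = 3 completes the 10 down.
Given what's placed, R2C4 must be 1 to fit the 21 across and 4 down.
R1C4 = 4 − 1 = 3 completes the 4 down.
R1C1 = 5: the only remaining digit allowed by both the 18 across and the 11 down.
R1C3 = 18 − 17 = 1 completes the 18 across.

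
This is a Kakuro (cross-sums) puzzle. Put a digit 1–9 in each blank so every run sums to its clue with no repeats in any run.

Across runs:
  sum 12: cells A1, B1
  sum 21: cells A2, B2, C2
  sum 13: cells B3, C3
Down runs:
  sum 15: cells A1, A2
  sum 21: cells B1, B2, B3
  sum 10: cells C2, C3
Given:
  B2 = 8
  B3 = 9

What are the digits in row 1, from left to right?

B1 = 21 − 17 = 4 completes the 21 down.
C3 = 13 − 9 = 4 completes the 13 across.
A1 = 12 − 4 = 8 completes the 12 across.
A2 = 15 − 8 = 7 completes the 15 down.
C2 = 21 − 15 = 6 completes the 21 across.

8 4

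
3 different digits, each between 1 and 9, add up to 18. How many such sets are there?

7

3 distinct digits from 1–9 sum between 6 and 24.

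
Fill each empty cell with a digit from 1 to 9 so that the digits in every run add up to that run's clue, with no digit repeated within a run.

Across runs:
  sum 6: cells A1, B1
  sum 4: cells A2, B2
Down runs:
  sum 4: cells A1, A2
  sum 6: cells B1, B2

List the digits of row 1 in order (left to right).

1, 5

4 in 2 cells must be {1,3}.
The 6 across and the 4 down share only 1, so A1 = 1.
B1 = 6 − 1 = 5 completes the 6 across.
A2 = 4 − 1 = 3 completes the 4 down.
B2 = 4 − 3 = 1 completes the 4 across.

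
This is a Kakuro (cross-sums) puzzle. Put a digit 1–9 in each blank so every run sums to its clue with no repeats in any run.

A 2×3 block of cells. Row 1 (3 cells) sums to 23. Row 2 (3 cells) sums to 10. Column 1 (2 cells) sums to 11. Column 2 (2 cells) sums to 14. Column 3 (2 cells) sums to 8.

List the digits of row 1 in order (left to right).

8, 9, 6

23 in 3 cells must be {6,8,9}.
The 23 across and the 8 down share only 6, so (1,3) = 6.
(2,3) = 8 − 6 = 2 completes the 8 down.
Given what's placed, (2,2) must be 5 to fit the 10 across and 14 down.
(1,2) = 14 − 5 = 9 completes the 14 down.
(2,1) = 10 − 7 = 3 completes the 10 across.
(1,1) = 23 − 15 = 8 completes the 23 across.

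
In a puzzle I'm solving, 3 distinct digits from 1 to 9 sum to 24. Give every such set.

3 distinct digits from 1–9 sum between 6 and 24.
Only one set works: {7,8,9}.

{7,8,9}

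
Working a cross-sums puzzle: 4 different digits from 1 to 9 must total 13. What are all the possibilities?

{1,2,3,7}; {1,2,4,6}; {1,3,4,5}

4 distinct digits from 1–9 sum between 10 and 30.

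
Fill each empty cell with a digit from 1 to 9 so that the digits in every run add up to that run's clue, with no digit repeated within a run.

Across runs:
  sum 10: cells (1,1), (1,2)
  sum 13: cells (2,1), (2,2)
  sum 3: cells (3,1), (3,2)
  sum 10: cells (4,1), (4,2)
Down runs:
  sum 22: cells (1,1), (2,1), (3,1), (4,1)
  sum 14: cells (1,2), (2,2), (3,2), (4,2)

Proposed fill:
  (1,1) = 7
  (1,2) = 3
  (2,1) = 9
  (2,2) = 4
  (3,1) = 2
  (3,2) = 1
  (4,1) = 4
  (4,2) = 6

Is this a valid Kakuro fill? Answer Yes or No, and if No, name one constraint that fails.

Across: 7+3=10; 9+4=13; 2+1=3; 4+6=10. Down: 7+9+2+4=22; 3+4+1+6=14. No digit repeats within any run.

Yes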